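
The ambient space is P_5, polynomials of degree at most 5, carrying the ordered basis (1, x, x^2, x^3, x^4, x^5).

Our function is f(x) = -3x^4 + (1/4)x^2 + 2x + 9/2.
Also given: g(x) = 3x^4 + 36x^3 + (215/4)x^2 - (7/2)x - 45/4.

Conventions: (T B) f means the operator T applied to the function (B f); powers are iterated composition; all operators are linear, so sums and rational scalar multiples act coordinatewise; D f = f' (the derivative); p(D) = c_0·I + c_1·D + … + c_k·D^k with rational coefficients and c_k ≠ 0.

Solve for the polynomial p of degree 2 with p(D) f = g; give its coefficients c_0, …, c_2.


p(D) = -I − 3·D − (3/2)·D^2, i.e. c_0 = -1, c_1 = -3, c_2 = -3/2

D^0 f = -3x^4 + (1/4)x^2 + 2x + 9/2
D^1 f = -12x^3 + (1/2)x + 2
D^2 f = -36x^2 + 1/2
matching coefficients of g against c_0 f + c_1 Df + … from the top degree down determines the c_i
solution: c_0 = -1, c_1 = -3, c_2 = -3/2


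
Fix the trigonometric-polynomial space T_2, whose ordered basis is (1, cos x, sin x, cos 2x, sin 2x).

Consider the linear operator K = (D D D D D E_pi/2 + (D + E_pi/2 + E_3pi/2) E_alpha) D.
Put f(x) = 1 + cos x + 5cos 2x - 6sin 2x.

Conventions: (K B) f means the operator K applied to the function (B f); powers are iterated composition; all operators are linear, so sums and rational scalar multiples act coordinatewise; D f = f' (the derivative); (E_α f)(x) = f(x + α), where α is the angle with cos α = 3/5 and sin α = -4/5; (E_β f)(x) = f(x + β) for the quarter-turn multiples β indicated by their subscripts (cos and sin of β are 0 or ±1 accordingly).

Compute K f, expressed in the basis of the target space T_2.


the image equals g(x) = -(3/5)cos x + (1/5)sin x + (6916/25)cos 2x - (9812/25)sin 2x

D f = -sin x - 12cos 2x - 10sin 2x
E_pi/2 D f = -cos x + 12cos 2x + 10sin 2x
D E_pi/2 D f = sin x + 20cos 2x - 24sin 2x
D D E_pi/2 D f = cos x - 48cos 2x - 40sin 2x
D (D D E_pi/2) D f = -sin x - 80cos 2x + 96sin 2x
D D (D D E_pi/2) D f = -cos x + 192cos 2x + 160sin 2x
D D D (D D E_pi/2) D f = sin x + 320cos 2x - 384sin 2x
E_alpha D f = (4/5)cos x - (3/5)sin x + (324/25)cos 2x - (218/25)sin 2x
D E_alpha D f = -(3/5)cos x - (4/5)sin x - (436/25)cos 2x - (648/25)sin 2x
E_pi/2 E_alpha D f = -(3/5)cos x - (4/5)sin x - (324/25)cos 2x + (218/25)sin 2x
E_3pi/2 E_alpha D f = (3/5)cos x + (4/5)sin x - (324/25)cos 2x + (218/25)sin 2x
(D + E_pi/2 + E_3pi/2) E_alpha D f = -(3/5)cos x - (4/5)sin x - (1084/25)cos 2x - (212/25)sin 2x
(D D D D D E_pi/2 + (D + E_pi/2 + E_3pi/2) E_alpha) D f = -(3/5)cos x + (1/5)sin x + (6916/25)cos 2x - (9812/25)sin 2x


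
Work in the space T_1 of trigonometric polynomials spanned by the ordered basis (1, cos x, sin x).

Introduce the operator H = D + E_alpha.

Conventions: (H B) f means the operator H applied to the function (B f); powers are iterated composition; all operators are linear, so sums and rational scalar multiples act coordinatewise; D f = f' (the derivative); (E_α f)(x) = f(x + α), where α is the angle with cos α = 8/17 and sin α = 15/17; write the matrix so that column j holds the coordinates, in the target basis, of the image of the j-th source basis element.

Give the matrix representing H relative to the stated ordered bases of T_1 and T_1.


the matrix is [[1, 0, 0]; [0, 8/17, 32/17]; [0, -32/17, 8/17]] (rows listed top to bottom)

image of 1: 1
image of cos x: (8/17)cos x - (32/17)sin x
image of sin x: (32/17)cos x + (8/17)sin x
each image's coordinates form column j of the matrix


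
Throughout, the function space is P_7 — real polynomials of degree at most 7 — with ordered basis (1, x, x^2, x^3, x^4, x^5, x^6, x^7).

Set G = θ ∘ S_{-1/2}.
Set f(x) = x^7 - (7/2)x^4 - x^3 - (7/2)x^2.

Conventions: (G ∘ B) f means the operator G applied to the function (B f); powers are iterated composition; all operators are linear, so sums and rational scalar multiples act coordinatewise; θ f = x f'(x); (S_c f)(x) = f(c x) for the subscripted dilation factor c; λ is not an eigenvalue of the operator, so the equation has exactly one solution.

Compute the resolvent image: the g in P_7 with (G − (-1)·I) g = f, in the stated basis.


write g with unknown coordinates in the stated basis and equate coefficients in (G − (-1)·I) g = f
solving from the highest basis element down gives g = (128/121)x^7 - (14/5)x^4 - (8/5)x^3 - (7/3)x^2
check: G g = -(7/121)x^7 - (7/10)x^4 + (3/5)x^3 - (7/6)x^2
so G g − (-1)·g = x^7 - (7/2)x^4 - x^3 - (7/2)x^2 = f ✓

g(x) = (128/121)x^7 - (14/5)x^4 - (8/5)x^3 - (7/3)x^2


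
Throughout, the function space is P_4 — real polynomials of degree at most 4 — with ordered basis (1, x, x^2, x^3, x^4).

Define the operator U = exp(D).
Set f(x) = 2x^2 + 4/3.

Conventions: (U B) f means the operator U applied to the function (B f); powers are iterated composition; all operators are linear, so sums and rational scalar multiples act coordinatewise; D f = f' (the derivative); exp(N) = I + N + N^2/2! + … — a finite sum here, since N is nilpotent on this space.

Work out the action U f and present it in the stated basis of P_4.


the image equals g(x) = 2x^2 + 4x + 10/3

order-1 term: 4x
order-2 term: 2
the series for exp(D) f terminates at order 2
exp(D) f = 2x^2 + 4x + 10/3


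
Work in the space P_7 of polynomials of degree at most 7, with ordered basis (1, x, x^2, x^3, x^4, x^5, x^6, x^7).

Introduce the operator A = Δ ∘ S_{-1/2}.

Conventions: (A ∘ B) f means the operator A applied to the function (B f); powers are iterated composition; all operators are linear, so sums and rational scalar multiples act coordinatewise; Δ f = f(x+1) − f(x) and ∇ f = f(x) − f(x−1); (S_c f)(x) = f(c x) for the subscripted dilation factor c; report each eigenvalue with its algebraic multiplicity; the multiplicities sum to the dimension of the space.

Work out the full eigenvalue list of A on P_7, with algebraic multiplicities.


image of 1: 0
image of x: -1/2
image of x^2: (1/2)x + 1/4
image of x^3: -(3/8)x^2 - (3/8)x - 1/8
image of x^4: (1/4)x^3 + (3/8)x^2 + (1/4)x + 1/16
image of x^5: -(5/32)x^4 - (5/16)x^3 - (5/16)x^2 - (5/32)x - 1/32
image of x^6: (3/32)x^5 + (15/64)x^4 + (5/16)x^3 + (15/64)x^2 + (3/32)x + 1/64
image of x^7: -(7/128)x^6 - (21/128)x^5 - (35/128)x^4 - (35/128)x^3 - (21/128)x^2 - (7/128)x - 1/128
the matrix is upper triangular; its diagonal is (0, 0, 0, 0, 0, 0, 0, 0)
for a triangular matrix the eigenvalues are the diagonal entries, with algebraic multiplicity their repetition count

λ = 0 (multiplicity 8)


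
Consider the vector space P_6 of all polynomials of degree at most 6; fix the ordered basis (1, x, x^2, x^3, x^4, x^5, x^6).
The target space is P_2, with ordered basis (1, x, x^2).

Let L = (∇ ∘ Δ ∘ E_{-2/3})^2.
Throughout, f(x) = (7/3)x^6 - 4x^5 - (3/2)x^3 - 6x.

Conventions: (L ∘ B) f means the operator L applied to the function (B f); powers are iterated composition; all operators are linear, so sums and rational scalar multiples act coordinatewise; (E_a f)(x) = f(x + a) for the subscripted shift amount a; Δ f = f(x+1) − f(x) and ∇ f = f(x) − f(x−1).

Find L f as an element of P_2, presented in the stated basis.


the result is g(x) = 840x^2 - 2720x + 7240/3

E_{-2/3} f = (7/3)x^6 - (40/3)x^5 + (260/9)x^4 - (5363/162)x^3 + (1763/81)x^2 - (3352/243)x + 11320/2187
Δ E_{-2/3} f = 14x^5 - (95/3)x^4 + (260/9)x^3 - (1313/54)x^2 + (1151/162)x - 3521/486
∇ Δ E_{-2/3} f = 70x^4 - (800/3)x^3 + (1250/3)x^2 - (8963/27)x + 8584/81
E_{-2/3} (∇ ∘ Δ ∘ E_{-2/3}) f = 70x^4 - (1360/3)x^3 + (3410/3)x^2 - (35803/27)x + 49030/81
Δ E_{-2/3} (∇ ∘ Δ ∘ E_{-2/3}) f = 280x^3 - 940x^2 + (3580/3)x - 15463/27
∇ Δ E_{-2/3} (∇ ∘ Δ ∘ E_{-2/3}) f = 840x^2 - 2720x + 7240/3


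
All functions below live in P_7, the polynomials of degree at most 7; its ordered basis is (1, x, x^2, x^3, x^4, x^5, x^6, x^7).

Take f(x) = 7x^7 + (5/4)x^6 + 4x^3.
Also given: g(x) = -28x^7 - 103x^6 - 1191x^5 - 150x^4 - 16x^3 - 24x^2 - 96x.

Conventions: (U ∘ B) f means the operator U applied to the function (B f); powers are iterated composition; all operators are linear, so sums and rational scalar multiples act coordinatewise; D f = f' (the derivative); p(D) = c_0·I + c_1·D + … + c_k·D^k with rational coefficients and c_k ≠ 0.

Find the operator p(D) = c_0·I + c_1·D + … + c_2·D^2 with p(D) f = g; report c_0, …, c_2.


D^0 f = 7x^7 + (5/4)x^6 + 4x^3
D^1 f = 49x^6 + (15/2)x^5 + 12x^2
D^2 f = 294x^5 + (75/2)x^4 + 24x
matching coefficients of g against c_0 f + c_1 Df + … from the top degree down determines the c_i
solution: c_0 = -4, c_1 = -2, c_2 = -4

p(D) = -4·I − 2·D − 4·D^2, i.e. c_0 = -4, c_1 = -2, c_2 = -4


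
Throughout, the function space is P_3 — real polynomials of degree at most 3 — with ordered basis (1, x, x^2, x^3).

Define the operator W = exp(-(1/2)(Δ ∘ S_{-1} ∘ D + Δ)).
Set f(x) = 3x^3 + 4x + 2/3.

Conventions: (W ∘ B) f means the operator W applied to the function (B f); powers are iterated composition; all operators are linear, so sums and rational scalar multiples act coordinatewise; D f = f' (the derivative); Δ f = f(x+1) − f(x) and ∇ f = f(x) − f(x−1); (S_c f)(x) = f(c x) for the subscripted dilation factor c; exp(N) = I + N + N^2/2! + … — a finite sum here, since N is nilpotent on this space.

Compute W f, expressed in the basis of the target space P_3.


the result is g(x) = 3x^3 - (9/2)x^2 - (29/4)x - 131/24

order-1 term: -(9/2)x^2 - (27/2)x - 8
order-2 term: (9/4)x + 9/4
order-3 term: -3/8
the series for exp(-(1/2)(Δ ∘ S_{-1} ∘ D + Δ)) f terminates at order 3
exp(-(1/2)(Δ ∘ S_{-1} ∘ D + Δ)) f = 3x^3 - (9/2)x^2 - (29/4)x - 131/24


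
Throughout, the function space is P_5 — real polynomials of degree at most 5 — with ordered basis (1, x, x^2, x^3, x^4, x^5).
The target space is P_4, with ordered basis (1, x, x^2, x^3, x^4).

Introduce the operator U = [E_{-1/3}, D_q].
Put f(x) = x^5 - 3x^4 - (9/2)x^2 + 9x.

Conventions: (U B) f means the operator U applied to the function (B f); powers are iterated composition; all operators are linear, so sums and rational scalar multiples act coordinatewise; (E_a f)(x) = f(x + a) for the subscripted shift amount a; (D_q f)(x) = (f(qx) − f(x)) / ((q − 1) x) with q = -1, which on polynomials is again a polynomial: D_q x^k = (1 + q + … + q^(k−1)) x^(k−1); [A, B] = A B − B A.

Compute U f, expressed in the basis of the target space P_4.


D_q f = x^4 + 9
E_{-1/3} D_q f = x^4 - (4/3)x^3 + (2/3)x^2 - (4/27)x + 730/81
E_{-1/3} f = x^5 - (14/3)x^4 + (46/9)x^3 - (371/54)x^2 + (1013/81)x - 1721/486
D_q E_{-1/3} f = x^4 + (46/9)x^2 + 1013/81
[E_{-1/3}, D_q] f = -(4/3)x^3 - (40/9)x^2 - (4/27)x - 283/81

the result is g(x) = -(4/3)x^3 - (40/9)x^2 - (4/27)x - 283/81


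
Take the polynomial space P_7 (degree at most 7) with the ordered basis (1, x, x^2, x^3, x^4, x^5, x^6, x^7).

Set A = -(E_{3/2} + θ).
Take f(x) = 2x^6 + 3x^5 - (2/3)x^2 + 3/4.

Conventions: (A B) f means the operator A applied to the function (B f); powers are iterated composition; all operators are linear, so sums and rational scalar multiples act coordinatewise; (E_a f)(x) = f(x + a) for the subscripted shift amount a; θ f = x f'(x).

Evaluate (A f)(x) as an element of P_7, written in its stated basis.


E_{3/2} f = 2x^6 + 21x^5 + 90x^4 + (405/2)x^3 + (6059/24)x^2 + (2641/16)x + 717/16
θ f = 12x^6 + 15x^5 - (4/3)x^2
(E_{3/2} + θ) f = 14x^6 + 36x^5 + 90x^4 + (405/2)x^3 + (2009/8)x^2 + (2641/16)x + 717/16
(-(E_{3/2} + θ)) f = -14x^6 - 36x^5 - 90x^4 - (405/2)x^3 - (2009/8)x^2 - (2641/16)x - 717/16

the image equals g(x) = -14x^6 - 36x^5 - 90x^4 - (405/2)x^3 - (2009/8)x^2 - (2641/16)x - 717/16


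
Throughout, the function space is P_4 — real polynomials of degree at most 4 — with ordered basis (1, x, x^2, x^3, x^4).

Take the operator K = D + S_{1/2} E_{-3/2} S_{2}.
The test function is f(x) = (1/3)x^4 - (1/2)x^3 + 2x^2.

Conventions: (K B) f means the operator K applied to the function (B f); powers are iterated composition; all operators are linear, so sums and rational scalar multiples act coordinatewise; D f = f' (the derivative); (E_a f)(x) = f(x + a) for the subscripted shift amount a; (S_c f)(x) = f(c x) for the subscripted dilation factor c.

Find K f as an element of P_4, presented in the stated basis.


the image equals g(x) = (1/3)x^4 - (19/6)x^3 + 23x^2 - (115/2)x + 117/2

D f = (4/3)x^3 - (3/2)x^2 + 4x
S_{2} f = (16/3)x^4 - 4x^3 + 8x^2
E_{-3/2} S_{2} f = (16/3)x^4 - 36x^3 + 98x^2 - 123x + 117/2
S_{1/2} E_{-3/2} S_{2} f = (1/3)x^4 - (9/2)x^3 + (49/2)x^2 - (123/2)x + 117/2
(D + S_{1/2} E_{-3/2} S_{2}) f = (1/3)x^4 - (19/6)x^3 + 23x^2 - (115/2)x + 117/2


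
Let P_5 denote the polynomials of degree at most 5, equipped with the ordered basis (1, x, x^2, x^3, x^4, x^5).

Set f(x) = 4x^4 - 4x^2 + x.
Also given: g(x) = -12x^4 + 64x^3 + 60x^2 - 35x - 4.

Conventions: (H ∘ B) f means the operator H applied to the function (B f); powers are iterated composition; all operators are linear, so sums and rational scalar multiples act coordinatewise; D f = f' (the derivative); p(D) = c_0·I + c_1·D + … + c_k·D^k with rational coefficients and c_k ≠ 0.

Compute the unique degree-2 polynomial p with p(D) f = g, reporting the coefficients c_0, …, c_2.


D^0 f = 4x^4 - 4x^2 + x
D^1 f = 16x^3 - 8x + 1
D^2 f = 48x^2 - 8
matching coefficients of g against c_0 f + c_1 Df + … from the top degree down determines the c_i
solution: c_0 = -3, c_1 = 4, c_2 = 1

c_0 = -3, c_1 = 4, c_2 = 1


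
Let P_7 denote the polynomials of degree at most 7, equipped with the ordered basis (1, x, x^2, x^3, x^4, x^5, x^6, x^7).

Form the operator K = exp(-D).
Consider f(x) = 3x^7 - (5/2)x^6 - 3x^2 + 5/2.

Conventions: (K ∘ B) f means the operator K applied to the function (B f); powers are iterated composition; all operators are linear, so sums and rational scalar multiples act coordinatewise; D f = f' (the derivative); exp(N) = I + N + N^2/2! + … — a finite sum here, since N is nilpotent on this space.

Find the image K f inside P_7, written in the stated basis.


g(x) = 3x^7 - (47/2)x^6 + 78x^5 - (285/2)x^4 + 155x^3 - (207/2)x^2 + 42x - 6

order-1 term: -21x^6 + 15x^5 + 6x
order-2 term: 63x^5 - (75/2)x^4 - 3
order-3 term: -105x^4 + 50x^3
order-4 term: 105x^3 - (75/2)x^2
order-5 term: -63x^2 + 15x
order-6 term: 21x - 5/2
order-7 term: -3
the series for exp(-D) f terminates at order 7
exp(-D) f = 3x^7 - (47/2)x^6 + 78x^5 - (285/2)x^4 + 155x^3 - (207/2)x^2 + 42x - 6


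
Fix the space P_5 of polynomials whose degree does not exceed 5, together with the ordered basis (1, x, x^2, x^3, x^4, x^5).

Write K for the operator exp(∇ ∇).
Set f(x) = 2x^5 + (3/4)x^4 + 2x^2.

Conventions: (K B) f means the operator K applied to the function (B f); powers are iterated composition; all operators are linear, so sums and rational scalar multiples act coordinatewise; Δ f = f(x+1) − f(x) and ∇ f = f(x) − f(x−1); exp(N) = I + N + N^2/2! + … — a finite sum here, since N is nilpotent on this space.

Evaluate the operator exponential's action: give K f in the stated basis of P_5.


order-1 term: 40x^3 - 111x^2 + 122x - 91/2
order-2 term: 120x - 231
the series for exp(∇ ∇) f terminates at order 2
exp(∇ ∇) f = 2x^5 + (3/4)x^4 + 40x^3 - 109x^2 + 242x - 553/2

the image equals g(x) = 2x^5 + (3/4)x^4 + 40x^3 - 109x^2 + 242x - 553/2


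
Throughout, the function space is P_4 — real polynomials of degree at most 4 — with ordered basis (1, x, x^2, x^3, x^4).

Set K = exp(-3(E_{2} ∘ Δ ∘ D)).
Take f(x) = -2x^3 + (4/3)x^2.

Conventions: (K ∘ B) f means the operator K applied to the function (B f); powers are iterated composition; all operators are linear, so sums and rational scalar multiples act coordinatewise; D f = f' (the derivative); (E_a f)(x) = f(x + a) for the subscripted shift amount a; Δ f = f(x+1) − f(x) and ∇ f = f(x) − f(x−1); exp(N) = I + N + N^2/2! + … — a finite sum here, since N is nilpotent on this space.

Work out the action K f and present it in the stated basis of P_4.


the image equals g(x) = -2x^3 + (4/3)x^2 + 36x + 82

order-1 term: 36x + 82
the series for exp(-3(E_{2} ∘ Δ ∘ D)) f terminates at order 1
exp(-3(E_{2} ∘ Δ ∘ D)) f = -2x^3 + (4/3)x^2 + 36x + 82


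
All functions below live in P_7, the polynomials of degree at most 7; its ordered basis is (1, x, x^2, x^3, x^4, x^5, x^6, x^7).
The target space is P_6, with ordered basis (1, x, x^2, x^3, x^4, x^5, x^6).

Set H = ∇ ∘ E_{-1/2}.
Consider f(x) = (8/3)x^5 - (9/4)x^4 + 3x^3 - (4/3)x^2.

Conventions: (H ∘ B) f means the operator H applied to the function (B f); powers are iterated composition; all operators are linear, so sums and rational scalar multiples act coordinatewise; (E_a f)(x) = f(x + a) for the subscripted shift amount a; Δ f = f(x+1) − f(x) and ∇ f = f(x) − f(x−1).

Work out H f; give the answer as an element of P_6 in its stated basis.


the result is g(x) = (40/3)x^4 - (187/3)x^3 + (368/3)x^2 - (1399/12)x + 263/6

E_{-1/2} f = (8/3)x^5 - (107/12)x^4 + (85/6)x^3 - (301/24)x^2 + (133/24)x - 179/192
∇ E_{-1/2} f = (40/3)x^4 - (187/3)x^3 + (368/3)x^2 - (1399/12)x + 263/6


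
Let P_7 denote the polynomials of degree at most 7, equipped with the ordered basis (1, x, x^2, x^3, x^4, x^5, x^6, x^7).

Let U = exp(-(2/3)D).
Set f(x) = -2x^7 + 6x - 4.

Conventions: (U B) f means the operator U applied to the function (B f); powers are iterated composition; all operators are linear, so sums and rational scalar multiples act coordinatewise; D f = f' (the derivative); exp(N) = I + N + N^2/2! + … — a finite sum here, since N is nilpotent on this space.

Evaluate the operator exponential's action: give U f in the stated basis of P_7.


the image equals g(x) = -2x^7 + (28/3)x^6 - (56/3)x^5 + (560/27)x^4 - (1120/81)x^3 + (448/81)x^2 + (3478/729)x - 17240/2187

order-1 term: (28/3)x^6 - 4
order-2 term: -(56/3)x^5
order-3 term: (560/27)x^4
order-4 term: -(1120/81)x^3
order-5 term: (448/81)x^2
order-6 term: -(896/729)x
order-7 term: 256/2187
the series for exp(-(2/3)D) f terminates at order 7
exp(-(2/3)D) f = -2x^7 + (28/3)x^6 - (56/3)x^5 + (560/27)x^4 - (1120/81)x^3 + (448/81)x^2 + (3478/729)x - 17240/2187


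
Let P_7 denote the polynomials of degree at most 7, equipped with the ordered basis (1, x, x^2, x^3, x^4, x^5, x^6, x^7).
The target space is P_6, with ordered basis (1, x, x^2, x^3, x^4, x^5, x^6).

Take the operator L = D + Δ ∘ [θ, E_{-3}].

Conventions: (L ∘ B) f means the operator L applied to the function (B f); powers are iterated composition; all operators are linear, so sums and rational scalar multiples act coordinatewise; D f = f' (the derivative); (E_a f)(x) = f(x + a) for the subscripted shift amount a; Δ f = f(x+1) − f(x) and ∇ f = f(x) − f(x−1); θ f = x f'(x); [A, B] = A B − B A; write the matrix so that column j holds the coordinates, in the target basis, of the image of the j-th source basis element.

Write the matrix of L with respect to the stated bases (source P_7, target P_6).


the matrix is [[0, 1, 6, -45, 228, -975, 3798, -13965]; [0, 0, 2, 18, -180, 1140, -5850, 26586]; [0, 0, 0, 3, 36, -450, 3420, -20475]; [0, 0, 0, 0, 4, 60, -900, 7980]; [0, 0, 0, 0, 0, 5, 90, -1575]; [0, 0, 0, 0, 0, 0, 6, 126]; [0, 0, 0, 0, 0, 0, 0, 7]] (rows listed top to bottom)

image of 1: 0
image of x: 1
image of x^2: 2x + 6
image of x^3: 3x^2 + 18x - 45
image of x^4: 4x^3 + 36x^2 - 180x + 228
image of x^5: 5x^4 + 60x^3 - 450x^2 + 1140x - 975
image of x^6: 6x^5 + 90x^4 - 900x^3 + 3420x^2 - 5850x + 3798
image of x^7: 7x^6 + 126x^5 - 1575x^4 + 7980x^3 - 20475x^2 + 26586x - 13965
each image's coordinates form column j of the matrix


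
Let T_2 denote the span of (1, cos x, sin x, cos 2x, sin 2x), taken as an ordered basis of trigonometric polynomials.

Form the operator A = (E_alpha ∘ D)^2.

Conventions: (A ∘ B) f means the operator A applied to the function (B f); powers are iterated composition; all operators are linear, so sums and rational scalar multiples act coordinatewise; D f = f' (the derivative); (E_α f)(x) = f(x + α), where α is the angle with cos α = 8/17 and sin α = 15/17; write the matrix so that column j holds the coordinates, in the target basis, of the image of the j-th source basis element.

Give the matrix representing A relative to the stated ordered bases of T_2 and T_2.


the matrix is [[0, 0, 0, 0, 0]; [0, 161/289, -240/289, 0, 0]; [0, 240/289, 161/289, 0, 0]; [0, 0, 0, 126716/83521, 309120/83521]; [0, 0, 0, -309120/83521, 126716/83521]] (rows listed top to bottom)

image of 1: 0
image of cos x: (161/289)cos x + (240/289)sin x
image of sin x: -(240/289)cos x + (161/289)sin x
image of cos 2x: (126716/83521)cos 2x - (309120/83521)sin 2x
image of sin 2x: (309120/83521)cos 2x + (126716/83521)sin 2x
each image's coordinates form column j of the matrix


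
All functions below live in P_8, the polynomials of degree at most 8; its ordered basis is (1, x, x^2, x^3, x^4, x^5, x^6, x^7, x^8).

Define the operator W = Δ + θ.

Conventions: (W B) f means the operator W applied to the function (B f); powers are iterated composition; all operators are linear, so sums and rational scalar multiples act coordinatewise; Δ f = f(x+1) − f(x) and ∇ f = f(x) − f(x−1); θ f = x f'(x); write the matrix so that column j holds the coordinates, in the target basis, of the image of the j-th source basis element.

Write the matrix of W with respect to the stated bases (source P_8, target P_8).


image of 1: 0
image of x: x + 1
image of x^2: 2x^2 + 2x + 1
image of x^3: 3x^3 + 3x^2 + 3x + 1
image of x^4: 4x^4 + 4x^3 + 6x^2 + 4x + 1
image of x^5: 5x^5 + 5x^4 + 10x^3 + 10x^2 + 5x + 1
image of x^6: 6x^6 + 6x^5 + 15x^4 + 20x^3 + 15x^2 + 6x + 1
image of x^7: 7x^7 + 7x^6 + 21x^5 + 35x^4 + 35x^3 + 21x^2 + 7x + 1
image of x^8: 8x^8 + 8x^7 + 28x^6 + 56x^5 + 70x^4 + 56x^3 + 28x^2 + 8x + 1
each image's coordinates form column j of the matrix

the matrix is [[0, 1, 1, 1, 1, 1, 1, 1, 1]; [0, 1, 2, 3, 4, 5, 6, 7, 8]; [0, 0, 2, 3, 6, 10, 15, 21, 28]; [0, 0, 0, 3, 4, 10, 20, 35, 56]; [0, 0, 0, 0, 4, 5, 15, 35, 70]; [0, 0, 0, 0, 0, 5, 6, 21, 56]; [0, 0, 0, 0, 0, 0, 6, 7, 28]; [0, 0, 0, 0, 0, 0, 0, 7, 8]; [0, 0, 0, 0, 0, 0, 0, 0, 8]] (rows listed top to bottom)


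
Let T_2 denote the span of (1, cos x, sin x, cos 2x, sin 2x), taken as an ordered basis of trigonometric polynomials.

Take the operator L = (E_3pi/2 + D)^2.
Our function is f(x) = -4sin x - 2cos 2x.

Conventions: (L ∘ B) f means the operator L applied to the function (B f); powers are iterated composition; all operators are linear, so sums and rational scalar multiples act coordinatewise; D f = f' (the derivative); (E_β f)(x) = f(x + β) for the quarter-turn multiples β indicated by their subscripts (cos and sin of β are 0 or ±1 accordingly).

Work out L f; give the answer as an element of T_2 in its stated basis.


E_3pi/2 f = 4cos x + 2cos 2x
D f = -4cos x + 4sin 2x
(E_3pi/2 + D) f = 2cos 2x + 4sin 2x
E_3pi/2 (E_3pi/2 + D) f = -2cos 2x - 4sin 2x
D (E_3pi/2 + D) f = 8cos 2x - 4sin 2x
(E_3pi/2 + D) (E_3pi/2 + D) f = 6cos 2x - 8sin 2x

the image equals g(x) = 6cos 2x - 8sin 2x


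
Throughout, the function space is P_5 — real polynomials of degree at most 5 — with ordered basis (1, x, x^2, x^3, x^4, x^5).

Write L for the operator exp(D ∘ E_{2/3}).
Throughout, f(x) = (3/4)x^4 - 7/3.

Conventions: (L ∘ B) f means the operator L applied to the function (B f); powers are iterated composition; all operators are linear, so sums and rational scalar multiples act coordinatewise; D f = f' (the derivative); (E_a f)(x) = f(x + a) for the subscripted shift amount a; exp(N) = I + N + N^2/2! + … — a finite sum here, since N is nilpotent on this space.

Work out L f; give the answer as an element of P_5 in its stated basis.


the result is g(x) = (3/4)x^4 + 3x^3 + (21/2)x^2 + 19x + 479/36

order-1 term: 3x^3 + 6x^2 + 4x + 8/9
order-2 term: (9/2)x^2 + 12x + 8
order-3 term: 3x + 6
order-4 term: 3/4
the series for exp(D ∘ E_{2/3}) f terminates at order 4
exp(D ∘ E_{2/3}) f = (3/4)x^4 + 3x^3 + (21/2)x^2 + 19x + 479/36


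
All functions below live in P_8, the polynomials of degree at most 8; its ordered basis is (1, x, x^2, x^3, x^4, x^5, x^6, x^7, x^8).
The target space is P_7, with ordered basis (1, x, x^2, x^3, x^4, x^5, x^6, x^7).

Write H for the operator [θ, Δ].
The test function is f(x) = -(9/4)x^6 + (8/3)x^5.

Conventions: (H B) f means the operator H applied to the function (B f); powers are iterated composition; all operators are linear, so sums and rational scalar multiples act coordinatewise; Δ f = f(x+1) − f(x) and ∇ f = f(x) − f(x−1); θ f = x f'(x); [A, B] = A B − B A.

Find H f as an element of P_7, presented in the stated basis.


Δ f = -(27/2)x^5 - (245/12)x^4 - (55/3)x^3 - (85/12)x^2 - (1/6)x + 5/12
θ Δ f = -(135/2)x^5 - (245/3)x^4 - 55x^3 - (85/6)x^2 - (1/6)x
θ f = -(27/2)x^6 + (40/3)x^5
Δ θ f = -81x^5 - (815/6)x^4 - (410/3)x^3 - (415/6)x^2 - (43/3)x - 1/6
[θ, Δ] f = (27/2)x^5 + (325/6)x^4 + (245/3)x^3 + 55x^2 + (85/6)x + 1/6

the image equals g(x) = (27/2)x^5 + (325/6)x^4 + (245/3)x^3 + 55x^2 + (85/6)x + 1/6


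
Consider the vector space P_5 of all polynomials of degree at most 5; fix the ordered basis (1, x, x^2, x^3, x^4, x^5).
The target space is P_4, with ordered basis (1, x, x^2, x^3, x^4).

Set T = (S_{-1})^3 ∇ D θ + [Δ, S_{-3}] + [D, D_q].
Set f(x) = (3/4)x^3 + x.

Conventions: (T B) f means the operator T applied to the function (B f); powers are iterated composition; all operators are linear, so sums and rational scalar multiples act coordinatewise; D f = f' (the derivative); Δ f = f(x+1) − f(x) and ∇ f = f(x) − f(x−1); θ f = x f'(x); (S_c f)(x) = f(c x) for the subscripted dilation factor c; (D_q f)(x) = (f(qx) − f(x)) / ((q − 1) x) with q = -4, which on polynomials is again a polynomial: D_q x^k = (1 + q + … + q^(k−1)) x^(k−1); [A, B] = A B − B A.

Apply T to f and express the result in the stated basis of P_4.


the result is g(x) = -81x^2 - (165/4)x - 127/4

θ f = (9/4)x^3 + x
D θ f = (27/4)x^2 + 1
∇ D θ f = (27/2)x - 27/4
S_{-1} (∇ D θ) f = -(27/2)x - 27/4
S_{-1} S_{-1} (∇ D θ) f = (27/2)x - 27/4
S_{-1} S_{-1} S_{-1} (∇ D θ) f = -(27/2)x - 27/4
S_{-3} f = -(81/4)x^3 - 3x
Δ S_{-3} f = -(243/4)x^2 - (243/4)x - 93/4
Δ f = (9/4)x^2 + (9/4)x + 7/4
S_{-3} Δ f = (81/4)x^2 - (27/4)x + 7/4
[Δ, S_{-3}] f = -81x^2 - 54x - 25
D_q f = (39/4)x^2 + 1
D D_q f = (39/2)x
D f = (9/4)x^2 + 1
D_q D f = -(27/4)x
[D, D_q] f = (105/4)x
((S_{-1})^3 ∇ D θ + [Δ, S_{-3}] + [D, D_q]) f = -81x^2 - (165/4)x - 127/4


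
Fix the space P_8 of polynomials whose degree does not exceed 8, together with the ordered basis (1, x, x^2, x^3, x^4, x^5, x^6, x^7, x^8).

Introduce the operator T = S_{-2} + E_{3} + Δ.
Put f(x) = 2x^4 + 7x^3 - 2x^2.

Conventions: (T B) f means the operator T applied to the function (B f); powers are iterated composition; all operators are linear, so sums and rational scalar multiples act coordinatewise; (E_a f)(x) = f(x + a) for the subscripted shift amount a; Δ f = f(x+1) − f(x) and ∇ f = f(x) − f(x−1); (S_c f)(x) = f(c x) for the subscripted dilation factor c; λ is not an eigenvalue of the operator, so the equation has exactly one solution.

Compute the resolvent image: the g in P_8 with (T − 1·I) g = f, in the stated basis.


the result is g(x) = (1/8)x^4 - (5/8)x^3 - (1/2)x^2 - (35/8)x + 119/4

write g with unknown coordinates in the stated basis and equate coefficients in (T − 1·I) g = f
solving from the highest basis element down gives g = (1/8)x^4 - (5/8)x^3 - (1/2)x^2 - (35/8)x + 119/4
check: T g = (17/8)x^4 + (51/8)x^3 - (5/2)x^2 - (35/8)x + 119/4
so T g − 1·g = 2x^4 + 7x^3 - 2x^2 = f ✓


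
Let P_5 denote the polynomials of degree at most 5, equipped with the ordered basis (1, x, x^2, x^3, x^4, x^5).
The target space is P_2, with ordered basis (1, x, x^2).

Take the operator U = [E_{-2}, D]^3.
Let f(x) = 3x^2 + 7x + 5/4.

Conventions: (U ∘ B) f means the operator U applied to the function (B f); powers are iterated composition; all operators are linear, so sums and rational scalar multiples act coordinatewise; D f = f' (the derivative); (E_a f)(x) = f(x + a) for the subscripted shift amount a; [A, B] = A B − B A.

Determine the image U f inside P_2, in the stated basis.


D f = 6x + 7
E_{-2} D f = 6x - 5
E_{-2} f = 3x^2 - 5x - 3/4
D E_{-2} f = 6x - 5
[E_{-2}, D] f = 0
D [E_{-2}, D] f = 0
E_{-2} D [E_{-2}, D] f = 0
E_{-2} [E_{-2}, D] f = 0
D E_{-2} [E_{-2}, D] f = 0
[E_{-2}, D] [E_{-2}, D] f = 0
D [E_{-2}, D] [E_{-2}, D] f = 0
E_{-2} D [E_{-2}, D] [E_{-2}, D] f = 0
E_{-2} [E_{-2}, D] [E_{-2}, D] f = 0
D E_{-2} [E_{-2}, D] [E_{-2}, D] f = 0
[E_{-2}, D] [E_{-2}, D] [E_{-2}, D] f = 0

the result is g(x) = 0


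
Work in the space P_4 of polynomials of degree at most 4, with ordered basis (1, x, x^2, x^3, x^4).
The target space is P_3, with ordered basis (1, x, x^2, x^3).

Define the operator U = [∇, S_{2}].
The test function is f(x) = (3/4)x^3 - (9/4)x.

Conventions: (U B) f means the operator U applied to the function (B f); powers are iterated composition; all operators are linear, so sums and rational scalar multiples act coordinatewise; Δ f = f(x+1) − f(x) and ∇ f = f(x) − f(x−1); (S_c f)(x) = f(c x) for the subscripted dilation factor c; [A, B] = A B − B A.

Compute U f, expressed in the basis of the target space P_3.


S_{2} f = 6x^3 - (9/2)x
∇ S_{2} f = 18x^2 - 18x + 3/2
∇ f = (9/4)x^2 - (9/4)x - 3/2
S_{2} ∇ f = 9x^2 - (9/2)x - 3/2
[∇, S_{2}] f = 9x^2 - (27/2)x + 3

g(x) = 9x^2 - (27/2)x + 3


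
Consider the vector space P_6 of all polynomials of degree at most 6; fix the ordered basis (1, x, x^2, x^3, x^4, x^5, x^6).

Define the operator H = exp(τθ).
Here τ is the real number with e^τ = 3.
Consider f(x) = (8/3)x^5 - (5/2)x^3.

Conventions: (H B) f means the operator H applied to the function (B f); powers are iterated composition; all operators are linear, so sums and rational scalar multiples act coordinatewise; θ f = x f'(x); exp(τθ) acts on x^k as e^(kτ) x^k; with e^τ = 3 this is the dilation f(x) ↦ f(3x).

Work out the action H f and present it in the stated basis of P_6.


g(x) = 648x^5 - (135/2)x^3

exp(τθ) x^k = e^(kτ) x^k; with e^τ = 3 this sends x^k to 3^k x^k
x^3 ↦ 27 x^3
x^5 ↦ 243 x^5
applying this coordinatewise to f: exp(τθ) f = 648x^5 - (135/2)x^3


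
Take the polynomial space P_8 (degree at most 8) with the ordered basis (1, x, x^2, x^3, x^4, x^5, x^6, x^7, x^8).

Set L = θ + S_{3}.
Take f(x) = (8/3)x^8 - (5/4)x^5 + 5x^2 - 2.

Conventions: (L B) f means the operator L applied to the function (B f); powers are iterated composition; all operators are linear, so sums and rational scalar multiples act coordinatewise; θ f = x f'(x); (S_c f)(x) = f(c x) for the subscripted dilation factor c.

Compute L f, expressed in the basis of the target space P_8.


g(x) = (52552/3)x^8 - 310x^5 + 55x^2 - 2

θ f = (64/3)x^8 - (25/4)x^5 + 10x^2
S_{3} f = 17496x^8 - (1215/4)x^5 + 45x^2 - 2
(θ + S_{3}) f = (52552/3)x^8 - 310x^5 + 55x^2 - 2


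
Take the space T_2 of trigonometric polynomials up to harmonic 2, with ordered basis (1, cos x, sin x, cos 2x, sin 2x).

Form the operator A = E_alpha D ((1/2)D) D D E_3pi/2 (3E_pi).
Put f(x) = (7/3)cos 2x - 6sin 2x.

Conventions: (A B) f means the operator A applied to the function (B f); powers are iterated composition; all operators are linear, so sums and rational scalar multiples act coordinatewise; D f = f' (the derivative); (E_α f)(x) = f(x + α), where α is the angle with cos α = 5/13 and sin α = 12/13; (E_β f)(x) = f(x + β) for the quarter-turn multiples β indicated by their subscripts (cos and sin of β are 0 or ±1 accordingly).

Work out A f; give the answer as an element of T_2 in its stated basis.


E_pi f = (7/3)cos 2x - 6sin 2x
(3E_pi) f = 7cos 2x - 18sin 2x
E_3pi/2 (3E_pi) f = -7cos 2x + 18sin 2x
D E_3pi/2 (3E_pi) f = 36cos 2x + 14sin 2x
D (D E_3pi/2) (3E_pi) f = 28cos 2x - 72sin 2x
D D (D E_3pi/2) (3E_pi) f = -144cos 2x - 56sin 2x
((1/2)D) D (D E_3pi/2) (3E_pi) f = -72cos 2x - 28sin 2x
D ((1/2)D) D (D E_3pi/2) (3E_pi) f = -56cos 2x + 144sin 2x
E_alpha D ((1/2)D) D (D E_3pi/2) (3E_pi) f = (23944/169)cos 2x - (10416/169)sin 2x

the result is g(x) = (23944/169)cos 2x - (10416/169)sin 2x


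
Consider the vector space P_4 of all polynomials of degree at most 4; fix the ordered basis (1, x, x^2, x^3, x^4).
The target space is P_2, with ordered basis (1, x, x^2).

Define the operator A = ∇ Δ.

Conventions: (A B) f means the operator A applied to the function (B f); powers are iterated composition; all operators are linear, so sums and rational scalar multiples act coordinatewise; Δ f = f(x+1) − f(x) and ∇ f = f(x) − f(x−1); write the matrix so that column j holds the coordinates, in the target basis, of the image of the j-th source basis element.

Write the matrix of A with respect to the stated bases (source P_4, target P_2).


image of 1: 0
image of x: 0
image of x^2: 2
image of x^3: 6x
image of x^4: 12x^2 + 2
each image's coordinates form column j of the matrix

the matrix is [[0, 0, 2, 0, 2]; [0, 0, 0, 6, 0]; [0, 0, 0, 0, 12]] (rows listed top to bottom)


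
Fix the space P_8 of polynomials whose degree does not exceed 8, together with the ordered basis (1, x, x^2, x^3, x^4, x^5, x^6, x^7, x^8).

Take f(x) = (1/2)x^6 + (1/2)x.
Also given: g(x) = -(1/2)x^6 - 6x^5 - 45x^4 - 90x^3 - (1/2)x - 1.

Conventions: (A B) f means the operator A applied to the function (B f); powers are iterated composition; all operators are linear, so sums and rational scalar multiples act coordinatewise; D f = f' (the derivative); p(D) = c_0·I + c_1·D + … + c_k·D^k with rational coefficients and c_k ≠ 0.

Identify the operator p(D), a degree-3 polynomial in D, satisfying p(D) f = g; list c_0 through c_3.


p(D) = -I − 2·D − 3·D^2 − (3/2)·D^3, i.e. c_0 = -1, c_1 = -2, c_2 = -3, c_3 = -3/2

D^0 f = (1/2)x^6 + (1/2)x
D^1 f = 3x^5 + 1/2
D^2 f = 15x^4
D^3 f = 60x^3
matching coefficients of g against c_0 f + c_1 Df + … from the top degree down determines the c_i
solution: c_0 = -1, c_1 = -2, c_2 = -3, c_3 = -3/2


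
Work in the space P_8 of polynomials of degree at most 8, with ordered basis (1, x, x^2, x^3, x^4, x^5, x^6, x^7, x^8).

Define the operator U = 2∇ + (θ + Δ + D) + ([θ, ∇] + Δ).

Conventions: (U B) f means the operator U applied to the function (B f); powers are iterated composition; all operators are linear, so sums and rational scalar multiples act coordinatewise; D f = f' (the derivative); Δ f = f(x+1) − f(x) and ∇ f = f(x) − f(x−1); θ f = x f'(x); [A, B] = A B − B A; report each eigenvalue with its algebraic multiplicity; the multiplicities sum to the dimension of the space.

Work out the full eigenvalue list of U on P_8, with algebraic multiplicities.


λ = 0 (multiplicity 1), λ = 1 (multiplicity 1), λ = 2 (multiplicity 1), λ = 3 (multiplicity 1), λ = 4 (multiplicity 1), λ = 5 (multiplicity 1), λ = 6 (multiplicity 1), λ = 7 (multiplicity 1), λ = 8 (multiplicity 1)

image of 1: 0
image of x: x + 4
image of x^2: 2x^2 + 8x + 2
image of x^3: 3x^3 + 12x^2 + 6x + 1
image of x^4: 4x^4 + 16x^3 + 12x^2 + 4x + 4
image of x^5: 5x^5 + 20x^4 + 20x^3 + 10x^2 + 20x - 1
image of x^6: 6x^6 + 24x^5 + 30x^4 + 20x^3 + 60x^2 - 6x + 6
image of x^7: 7x^7 + 28x^6 + 42x^5 + 35x^4 + 140x^3 - 21x^2 + 42x - 3
image of x^8: 8x^8 + 32x^7 + 56x^6 + 56x^5 + 280x^4 - 56x^3 + 168x^2 - 24x + 8
the matrix is upper triangular; its diagonal is (0, 1, 2, 3, 4, 5, 6, 7, 8)
for a triangular matrix the eigenvalues are the diagonal entries, with algebraic multiplicity their repetition count


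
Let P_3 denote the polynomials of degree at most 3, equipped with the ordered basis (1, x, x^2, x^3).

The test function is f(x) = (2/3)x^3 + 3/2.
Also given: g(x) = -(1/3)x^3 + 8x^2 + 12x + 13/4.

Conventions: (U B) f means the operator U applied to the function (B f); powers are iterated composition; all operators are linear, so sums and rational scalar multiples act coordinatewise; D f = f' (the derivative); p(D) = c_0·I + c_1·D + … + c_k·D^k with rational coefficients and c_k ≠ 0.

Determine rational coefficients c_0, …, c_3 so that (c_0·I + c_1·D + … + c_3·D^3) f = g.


p(D) = -(1/2)·I + 4·D + 3·D^2 + D^3, i.e. c_0 = -1/2, c_1 = 4, c_2 = 3, c_3 = 1

D^0 f = (2/3)x^3 + 3/2
D^1 f = 2x^2
D^2 f = 4x
D^3 f = 4
matching coefficients of g against c_0 f + c_1 Df + … from the top degree down determines the c_i
solution: c_0 = -1/2, c_1 = 4, c_2 = 3, c_3 = 1


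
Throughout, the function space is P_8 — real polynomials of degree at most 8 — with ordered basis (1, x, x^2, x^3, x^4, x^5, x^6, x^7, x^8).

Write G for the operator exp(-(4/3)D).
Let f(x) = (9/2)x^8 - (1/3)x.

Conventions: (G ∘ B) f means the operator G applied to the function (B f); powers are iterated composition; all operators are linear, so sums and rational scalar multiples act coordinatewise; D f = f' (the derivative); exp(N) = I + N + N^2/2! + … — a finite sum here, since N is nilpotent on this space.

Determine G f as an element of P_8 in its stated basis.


order-1 term: -48x^7 + 4/9
order-2 term: 224x^6
order-3 term: -(1792/3)x^5
order-4 term: (8960/9)x^4
order-5 term: -(28672/27)x^3
order-6 term: (57344/81)x^2
order-7 term: -(65536/243)x
order-8 term: 32768/729
the series for exp(-(4/3)D) f terminates at order 8
exp(-(4/3)D) f = (9/2)x^8 - 48x^7 + 224x^6 - (1792/3)x^5 + (8960/9)x^4 - (28672/27)x^3 + (57344/81)x^2 - (65617/243)x + 33092/729

g(x) = (9/2)x^8 - 48x^7 + 224x^6 - (1792/3)x^5 + (8960/9)x^4 - (28672/27)x^3 + (57344/81)x^2 - (65617/243)x + 33092/729


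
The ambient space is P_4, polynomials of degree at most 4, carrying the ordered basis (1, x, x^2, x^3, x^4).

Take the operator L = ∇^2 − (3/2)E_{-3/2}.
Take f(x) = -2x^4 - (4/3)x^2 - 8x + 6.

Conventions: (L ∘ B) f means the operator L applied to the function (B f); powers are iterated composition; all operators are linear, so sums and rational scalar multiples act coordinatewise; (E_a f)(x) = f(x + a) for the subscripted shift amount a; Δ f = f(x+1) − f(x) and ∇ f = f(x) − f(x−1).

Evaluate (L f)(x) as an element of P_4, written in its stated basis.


∇ f = -8x^3 + 12x^2 - (32/3)x - 14/3
∇ ∇ f = -24x^2 + 48x - 92/3
E_{-3/2} f = -2x^4 + 12x^3 - (85/3)x^2 + 23x + 39/8
(-(3/2)E_{-3/2}) f = 3x^4 - 18x^3 + (85/2)x^2 - (69/2)x - 117/16
(∇^2 − (3/2)E_{-3/2}) f = 3x^4 - 18x^3 + (37/2)x^2 + (27/2)x - 1823/48

the image equals g(x) = 3x^4 - 18x^3 + (37/2)x^2 + (27/2)x - 1823/48


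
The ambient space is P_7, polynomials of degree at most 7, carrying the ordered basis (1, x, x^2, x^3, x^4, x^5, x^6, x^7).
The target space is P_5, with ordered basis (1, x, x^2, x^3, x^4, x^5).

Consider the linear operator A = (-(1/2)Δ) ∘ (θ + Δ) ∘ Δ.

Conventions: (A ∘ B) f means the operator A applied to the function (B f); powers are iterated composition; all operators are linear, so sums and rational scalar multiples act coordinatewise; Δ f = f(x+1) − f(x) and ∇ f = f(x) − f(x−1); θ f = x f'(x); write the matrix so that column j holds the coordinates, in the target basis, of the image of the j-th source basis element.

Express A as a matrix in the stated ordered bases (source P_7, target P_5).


the matrix is [[0, 0, -1, -15/2, -32, -225/2, -363, -2247/2]; [0, 0, 0, -6, -42, -195, -765, -2758]; [0, 0, 0, 0, -18, -135, -690, -5985/2]; [0, 0, 0, 0, 0, -40, -330, -1855]; [0, 0, 0, 0, 0, 0, -75, -1365/2]; [0, 0, 0, 0, 0, 0, 0, -126]] (rows listed top to bottom)

image of 1: 0
image of x: 0
image of x^2: -1
image of x^3: -6x - 15/2
image of x^4: -18x^2 - 42x - 32
image of x^5: -40x^3 - 135x^2 - 195x - 225/2
image of x^6: -75x^4 - 330x^3 - 690x^2 - 765x - 363
image of x^7: -126x^5 - (1365/2)x^4 - 1855x^3 - (5985/2)x^2 - 2758x - 2247/2
each image's coordinates form column j of the matrix


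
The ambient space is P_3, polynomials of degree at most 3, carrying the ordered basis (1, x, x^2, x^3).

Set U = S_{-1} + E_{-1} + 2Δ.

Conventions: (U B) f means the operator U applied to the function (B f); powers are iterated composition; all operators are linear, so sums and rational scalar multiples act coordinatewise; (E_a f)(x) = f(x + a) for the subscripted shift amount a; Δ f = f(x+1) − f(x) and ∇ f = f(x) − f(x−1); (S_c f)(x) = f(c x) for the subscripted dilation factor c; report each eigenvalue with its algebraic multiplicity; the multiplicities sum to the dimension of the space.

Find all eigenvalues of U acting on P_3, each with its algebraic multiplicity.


λ = 0 (multiplicity 2), λ = 2 (multiplicity 2)

image of 1: 2
image of x: 1
image of x^2: 2x^2 + 2x + 3
image of x^3: 3x^2 + 9x + 1
the matrix is upper triangular; its diagonal is (2, 0, 2, 0)
for a triangular matrix the eigenvalues are the diagonal entries, with algebraic multiplicity their repetition count
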